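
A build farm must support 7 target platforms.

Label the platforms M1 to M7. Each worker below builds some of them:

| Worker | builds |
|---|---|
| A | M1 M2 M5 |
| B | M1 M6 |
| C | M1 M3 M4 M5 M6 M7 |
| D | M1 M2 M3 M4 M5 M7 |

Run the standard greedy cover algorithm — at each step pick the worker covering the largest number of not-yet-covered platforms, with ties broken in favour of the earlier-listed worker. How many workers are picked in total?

2

Greedy: pick C (covers 6 new) → pick A (covers 1 new). Total picks: 2.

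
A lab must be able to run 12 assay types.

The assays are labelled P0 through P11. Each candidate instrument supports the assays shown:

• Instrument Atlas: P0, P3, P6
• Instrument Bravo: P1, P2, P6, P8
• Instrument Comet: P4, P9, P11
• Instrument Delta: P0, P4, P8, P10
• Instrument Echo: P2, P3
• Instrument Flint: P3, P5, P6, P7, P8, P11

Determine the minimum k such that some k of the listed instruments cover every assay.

4

Take {Bravo, Comet, Delta, Flint}. Their union is {P0, P1, P2, P3, P4, P5, P6, P7, P8, P9, P10, P11}, which is all 12 assays.
No 3 of the 6 instruments cover everything (all 20 combinations miss at least one assay), so 4 is optimal.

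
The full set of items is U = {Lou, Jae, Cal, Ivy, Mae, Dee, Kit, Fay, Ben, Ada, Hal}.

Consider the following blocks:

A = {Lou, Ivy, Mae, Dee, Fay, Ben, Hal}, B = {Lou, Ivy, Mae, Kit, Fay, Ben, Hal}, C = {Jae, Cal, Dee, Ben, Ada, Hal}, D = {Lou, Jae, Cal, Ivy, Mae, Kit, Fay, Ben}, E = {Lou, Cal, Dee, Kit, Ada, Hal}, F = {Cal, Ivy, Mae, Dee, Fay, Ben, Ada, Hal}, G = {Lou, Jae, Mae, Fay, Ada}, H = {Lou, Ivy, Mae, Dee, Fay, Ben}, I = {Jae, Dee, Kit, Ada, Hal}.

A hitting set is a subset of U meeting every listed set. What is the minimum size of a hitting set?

2

Take T = {Lou, Hal}. Each listed block contains at least one of these, so T is a hitting set of size 2.
No single item lies in every block, so at least 2 are needed and 2 is optimal.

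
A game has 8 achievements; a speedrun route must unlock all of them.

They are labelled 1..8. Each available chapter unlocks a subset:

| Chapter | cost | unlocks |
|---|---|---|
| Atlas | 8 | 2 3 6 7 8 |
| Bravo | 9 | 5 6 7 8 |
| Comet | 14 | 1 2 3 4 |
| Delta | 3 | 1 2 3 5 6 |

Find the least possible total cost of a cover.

Bravo, Comet together cover every achievement (Bravo ∪ Comet = {1, 2, 3, 4, 5, 6, 7, 8}); total cost 9 + 14 = 23.
The greedy pick Delta, Atlas, Comet costs 25; no covering selection beats 23.

23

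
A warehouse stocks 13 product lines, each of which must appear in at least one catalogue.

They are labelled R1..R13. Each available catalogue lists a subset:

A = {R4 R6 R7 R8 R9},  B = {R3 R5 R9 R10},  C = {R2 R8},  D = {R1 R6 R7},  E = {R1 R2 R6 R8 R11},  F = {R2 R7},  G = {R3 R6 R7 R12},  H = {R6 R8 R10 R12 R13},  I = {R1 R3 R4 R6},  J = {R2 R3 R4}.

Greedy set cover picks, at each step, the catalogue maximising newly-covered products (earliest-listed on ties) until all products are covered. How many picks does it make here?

Greedy: pick A (covers 5 new) → pick B (covers 3 new) → pick E (covers 3 new) → pick H (covers 2 new). Total picks: 4.

4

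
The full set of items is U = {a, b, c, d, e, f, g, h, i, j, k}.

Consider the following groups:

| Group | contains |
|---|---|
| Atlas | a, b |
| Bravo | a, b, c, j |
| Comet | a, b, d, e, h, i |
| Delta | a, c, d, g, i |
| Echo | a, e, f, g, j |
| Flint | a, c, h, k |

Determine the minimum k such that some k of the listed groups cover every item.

3

Take {Comet, Echo, Flint}. Their union is {a, b, c, d, e, f, g, h, i, j, k}, which is all 11 items.
Only Echo contains f, so Echo is forced; the remaining 6 items need at least 2 more groups (each remaining group adds at most 4) — so at least 3 groups are needed, and 3 is optimal.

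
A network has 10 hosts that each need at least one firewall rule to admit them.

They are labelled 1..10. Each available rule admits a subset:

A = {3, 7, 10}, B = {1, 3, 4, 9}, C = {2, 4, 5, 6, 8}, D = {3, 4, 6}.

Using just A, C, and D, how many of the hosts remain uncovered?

Union of A, C, D = {2, 3, 4, 5, 6, 7, 8, 10}.
Not covered: 1, 9 — 2 hosts.

2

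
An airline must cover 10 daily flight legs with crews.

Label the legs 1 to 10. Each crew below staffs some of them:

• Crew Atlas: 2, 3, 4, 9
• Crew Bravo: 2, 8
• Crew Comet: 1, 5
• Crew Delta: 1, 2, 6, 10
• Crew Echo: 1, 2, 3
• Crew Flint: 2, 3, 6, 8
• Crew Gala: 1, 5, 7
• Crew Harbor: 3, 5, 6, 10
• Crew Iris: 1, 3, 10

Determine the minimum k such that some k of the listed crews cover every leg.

Atlas and Bravo and Delta and Gala together: Atlas ∪ Bravo ∪ Delta ∪ Gala = {1, 2, 3, 4, 5, 6, 7, 8, 9, 10} — every leg is covered.
No 3 of the 9 crews cover everything (all 84 combinations miss at least one leg), so 4 is optimal.

4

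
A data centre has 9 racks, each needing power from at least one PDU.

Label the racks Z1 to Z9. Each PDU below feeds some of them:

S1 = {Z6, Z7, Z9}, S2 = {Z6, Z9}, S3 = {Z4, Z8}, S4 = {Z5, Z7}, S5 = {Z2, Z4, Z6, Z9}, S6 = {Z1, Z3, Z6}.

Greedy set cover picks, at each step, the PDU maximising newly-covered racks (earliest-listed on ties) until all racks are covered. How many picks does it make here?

4

Greedy: pick S5 (covers 4 new) → pick S4 (covers 2 new) → pick S6 (covers 2 new) → pick S3 (covers 1 new). Total picks: 4.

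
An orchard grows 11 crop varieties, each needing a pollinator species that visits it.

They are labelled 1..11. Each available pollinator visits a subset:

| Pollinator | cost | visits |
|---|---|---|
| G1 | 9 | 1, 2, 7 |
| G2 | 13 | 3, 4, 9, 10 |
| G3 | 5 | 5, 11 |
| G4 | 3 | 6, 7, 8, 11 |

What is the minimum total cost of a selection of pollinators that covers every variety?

G1, G2, G3, G4 together cover every variety (G1 ∪ G2 ∪ G3 ∪ G4 = {1, 2, 3, 4, 5, 6, 7, 8, 9, 10, 11}); total cost 9 + 13 + 5 + 3 = 30.
No covering selection has total cost below 30.

30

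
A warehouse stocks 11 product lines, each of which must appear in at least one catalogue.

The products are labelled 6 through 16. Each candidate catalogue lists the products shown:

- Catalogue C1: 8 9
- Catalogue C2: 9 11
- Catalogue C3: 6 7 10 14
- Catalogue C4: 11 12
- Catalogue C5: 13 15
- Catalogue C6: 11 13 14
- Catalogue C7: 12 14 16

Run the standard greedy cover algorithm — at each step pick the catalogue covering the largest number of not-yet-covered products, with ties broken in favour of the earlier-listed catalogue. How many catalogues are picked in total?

Greedy: pick C3 (covers 4 new) → pick C1 (covers 2 new) → pick C4 (covers 2 new) → pick C5 (covers 2 new) → pick C7 (covers 1 new). Total picks: 5.

5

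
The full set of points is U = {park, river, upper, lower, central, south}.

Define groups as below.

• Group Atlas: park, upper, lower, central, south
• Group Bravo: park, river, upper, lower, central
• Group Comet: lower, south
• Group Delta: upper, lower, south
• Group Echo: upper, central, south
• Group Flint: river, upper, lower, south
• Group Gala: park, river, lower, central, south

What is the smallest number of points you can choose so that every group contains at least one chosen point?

The 2 points {lower, south} hit every group.
No single point lies in every group, so at least 2 are needed and 2 is optimal.

2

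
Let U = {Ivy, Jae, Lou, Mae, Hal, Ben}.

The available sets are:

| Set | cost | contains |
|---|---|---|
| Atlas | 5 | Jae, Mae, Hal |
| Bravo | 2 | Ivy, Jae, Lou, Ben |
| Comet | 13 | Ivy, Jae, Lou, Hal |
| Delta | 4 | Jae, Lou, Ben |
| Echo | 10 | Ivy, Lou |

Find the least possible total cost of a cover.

7

Atlas, Bravo together cover every point (Atlas ∪ Bravo = {Ivy, Jae, Lou, Mae, Hal, Ben}); total cost 5 + 2 = 7.
No covering selection has total cost below 7.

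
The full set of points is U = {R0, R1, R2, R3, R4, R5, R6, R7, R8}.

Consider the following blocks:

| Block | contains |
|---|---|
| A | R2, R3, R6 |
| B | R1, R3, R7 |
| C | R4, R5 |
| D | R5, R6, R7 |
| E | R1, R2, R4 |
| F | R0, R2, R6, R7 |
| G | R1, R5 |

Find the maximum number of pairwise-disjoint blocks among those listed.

2

D, E are pairwise disjoint (D={R5,R6,R7}; E={R1,R2,R4}).
Every remaining block overlaps one of these, and no 3 of the listed blocks are pairwise disjoint, so 2 is the maximum.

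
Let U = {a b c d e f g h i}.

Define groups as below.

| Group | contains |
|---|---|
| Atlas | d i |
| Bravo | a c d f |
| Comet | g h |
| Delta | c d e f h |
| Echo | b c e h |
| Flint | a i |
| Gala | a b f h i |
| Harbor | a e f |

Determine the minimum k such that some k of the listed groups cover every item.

3

Take {Comet, Delta, Gala}. Their union is {a, b, c, d, e, f, g, h, i}, which is all 9 items.
Only Comet contains g, so Comet is forced; the remaining 7 items need at least 2 more groups (each remaining group adds at most 4) — so at least 3 groups are needed, and 3 is optimal.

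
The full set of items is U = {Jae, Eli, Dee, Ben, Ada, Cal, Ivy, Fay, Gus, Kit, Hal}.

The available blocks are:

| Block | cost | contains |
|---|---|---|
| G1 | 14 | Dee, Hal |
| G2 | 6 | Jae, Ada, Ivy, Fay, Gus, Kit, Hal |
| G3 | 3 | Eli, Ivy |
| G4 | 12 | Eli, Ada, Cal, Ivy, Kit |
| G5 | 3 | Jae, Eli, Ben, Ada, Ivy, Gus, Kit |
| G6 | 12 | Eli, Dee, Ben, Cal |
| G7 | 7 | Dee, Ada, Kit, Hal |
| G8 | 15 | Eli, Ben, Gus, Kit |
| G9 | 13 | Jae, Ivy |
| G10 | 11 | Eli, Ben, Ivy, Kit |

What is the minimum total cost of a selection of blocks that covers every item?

18

G2, G6 together cover every item (G2 ∪ G6 = {Jae, Eli, Dee, Ben, Ada, Cal, Ivy, Fay, Gus, Kit, Hal}); total cost 6 + 12 = 18.
The greedy pick G5, G2, G6 costs 21; no covering selection beats 18.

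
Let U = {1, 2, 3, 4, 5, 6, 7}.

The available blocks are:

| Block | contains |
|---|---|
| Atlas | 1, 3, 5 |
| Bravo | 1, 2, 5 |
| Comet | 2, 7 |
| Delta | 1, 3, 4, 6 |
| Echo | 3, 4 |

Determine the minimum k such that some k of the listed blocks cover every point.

3

Bravo, Comet, and Delta cover everything between them: the union {1, 2, 3, 4, 5, 6, 7} is all of U.
Only Delta contains 6, so Delta is forced; the remaining 3 points need at least 2 more blocks (each remaining block adds at most 2) — so at least 3 blocks are needed, and 3 is optimal.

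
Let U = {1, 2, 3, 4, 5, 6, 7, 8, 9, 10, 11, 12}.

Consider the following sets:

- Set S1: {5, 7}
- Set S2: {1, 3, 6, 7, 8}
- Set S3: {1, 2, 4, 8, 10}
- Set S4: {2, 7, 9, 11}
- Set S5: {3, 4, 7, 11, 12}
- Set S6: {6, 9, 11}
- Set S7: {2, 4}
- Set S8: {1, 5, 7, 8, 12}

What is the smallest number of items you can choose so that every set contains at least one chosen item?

The 3 items {4, 6, 7} hit every set.
The sets S6, S7, S8 are pairwise disjoint, so any hitting set needs a separate item for each — at least 3. Hence 3 is optimal.

3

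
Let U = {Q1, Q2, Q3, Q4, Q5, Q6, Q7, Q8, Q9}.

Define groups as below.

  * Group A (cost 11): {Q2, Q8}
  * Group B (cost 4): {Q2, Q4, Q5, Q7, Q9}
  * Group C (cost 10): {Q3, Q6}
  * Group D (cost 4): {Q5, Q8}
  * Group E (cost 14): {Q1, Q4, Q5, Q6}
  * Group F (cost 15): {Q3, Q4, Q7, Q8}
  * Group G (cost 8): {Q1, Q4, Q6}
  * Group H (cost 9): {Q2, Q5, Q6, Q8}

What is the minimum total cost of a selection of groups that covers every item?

26

B, C, D, G together cover every item (B ∪ C ∪ D ∪ G = {Q1, Q2, Q3, Q4, Q5, Q6, Q7, Q8, Q9}); total cost 4 + 10 + 4 + 8 = 26.
No covering selection has total cost below 26.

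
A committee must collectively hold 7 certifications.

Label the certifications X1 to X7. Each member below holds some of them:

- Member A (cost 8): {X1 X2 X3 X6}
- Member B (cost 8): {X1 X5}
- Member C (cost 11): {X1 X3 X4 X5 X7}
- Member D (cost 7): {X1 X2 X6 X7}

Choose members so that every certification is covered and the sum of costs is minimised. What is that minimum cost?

C, D together cover every certification (C ∪ D = {X1, X2, X3, X4, X5, X6, X7}); total cost 11 + 7 = 18.
No covering selection has total cost below 18.

18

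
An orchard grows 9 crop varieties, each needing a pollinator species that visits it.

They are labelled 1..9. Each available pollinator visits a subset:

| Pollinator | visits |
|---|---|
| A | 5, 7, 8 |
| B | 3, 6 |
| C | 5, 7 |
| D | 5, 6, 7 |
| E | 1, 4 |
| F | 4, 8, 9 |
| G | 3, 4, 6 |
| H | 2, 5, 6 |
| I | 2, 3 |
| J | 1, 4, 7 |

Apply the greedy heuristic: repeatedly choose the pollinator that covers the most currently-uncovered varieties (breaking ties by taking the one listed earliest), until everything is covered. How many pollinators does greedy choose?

5

Greedy: pick A (covers 3 new) → pick G (covers 3 new) → pick E (covers 1 new) → pick F (covers 1 new) → pick H (covers 1 new). Total picks: 5.
(The true minimum cover uses only 4 pollinators, so greedy is not optimal here.)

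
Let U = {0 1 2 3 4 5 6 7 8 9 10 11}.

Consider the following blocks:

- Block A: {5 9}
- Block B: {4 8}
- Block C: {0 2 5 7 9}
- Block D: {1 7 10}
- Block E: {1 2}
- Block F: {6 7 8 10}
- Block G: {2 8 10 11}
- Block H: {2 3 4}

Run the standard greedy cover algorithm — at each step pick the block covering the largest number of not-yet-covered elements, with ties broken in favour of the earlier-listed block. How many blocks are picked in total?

Greedy: pick C (covers 5 new) → pick F (covers 3 new) → pick H (covers 2 new) → pick D (covers 1 new) → pick G (covers 1 new). Total picks: 5.

5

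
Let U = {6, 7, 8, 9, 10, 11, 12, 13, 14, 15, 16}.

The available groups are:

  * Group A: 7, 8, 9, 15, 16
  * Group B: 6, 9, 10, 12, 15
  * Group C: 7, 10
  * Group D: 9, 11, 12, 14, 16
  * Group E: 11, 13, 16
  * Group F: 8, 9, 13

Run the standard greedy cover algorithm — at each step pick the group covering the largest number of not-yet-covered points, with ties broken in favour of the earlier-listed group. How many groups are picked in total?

Greedy: pick A (covers 5 new) → pick B (covers 3 new) → pick D (covers 2 new) → pick E (covers 1 new). Total picks: 4.

4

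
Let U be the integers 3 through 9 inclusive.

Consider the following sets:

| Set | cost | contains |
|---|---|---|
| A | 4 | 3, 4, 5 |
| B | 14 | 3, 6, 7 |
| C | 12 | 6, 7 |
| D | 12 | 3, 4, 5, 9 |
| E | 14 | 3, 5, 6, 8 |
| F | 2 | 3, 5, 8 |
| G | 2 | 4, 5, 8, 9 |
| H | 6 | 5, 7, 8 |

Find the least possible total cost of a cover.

16

B, G together cover every element (B ∪ G = {3, 4, 5, 6, 7, 8, 9}); total cost 14 + 2 = 16.
No covering selection has total cost below 16.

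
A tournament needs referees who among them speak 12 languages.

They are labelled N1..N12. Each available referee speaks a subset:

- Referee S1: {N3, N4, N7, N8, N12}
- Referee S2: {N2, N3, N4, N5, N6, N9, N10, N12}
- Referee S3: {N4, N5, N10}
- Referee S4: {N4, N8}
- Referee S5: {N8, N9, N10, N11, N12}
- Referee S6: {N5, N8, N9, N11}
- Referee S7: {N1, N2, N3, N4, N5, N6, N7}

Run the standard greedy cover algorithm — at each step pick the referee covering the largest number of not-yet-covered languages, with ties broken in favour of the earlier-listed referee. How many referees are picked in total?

Greedy: pick S2 (covers 8 new) → pick S1 (covers 2 new) → pick S5 (covers 1 new) → pick S7 (covers 1 new). Total picks: 4.
(The true minimum cover uses only 2 referees, so greedy is not optimal here.)

4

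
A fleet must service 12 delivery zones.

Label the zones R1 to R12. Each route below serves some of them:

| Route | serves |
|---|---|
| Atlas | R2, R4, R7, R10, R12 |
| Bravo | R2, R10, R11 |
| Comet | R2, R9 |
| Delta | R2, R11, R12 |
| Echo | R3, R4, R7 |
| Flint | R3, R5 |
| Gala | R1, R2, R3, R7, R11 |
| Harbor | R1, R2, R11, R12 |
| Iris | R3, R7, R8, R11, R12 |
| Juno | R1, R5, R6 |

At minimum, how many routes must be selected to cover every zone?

4

Atlas and Comet and Iris and Juno together: Atlas ∪ Comet ∪ Iris ∪ Juno = {R1, R2, R3, R4, R5, R6, R7, R8, R9, R10, R11, R12} — every zone is covered.
Only Iris contains R8, so Iris is forced; the remaining 7 zones need at least 3 more routes (each remaining route adds at most 3) — so at least 4 routes are needed, and 4 is optimal.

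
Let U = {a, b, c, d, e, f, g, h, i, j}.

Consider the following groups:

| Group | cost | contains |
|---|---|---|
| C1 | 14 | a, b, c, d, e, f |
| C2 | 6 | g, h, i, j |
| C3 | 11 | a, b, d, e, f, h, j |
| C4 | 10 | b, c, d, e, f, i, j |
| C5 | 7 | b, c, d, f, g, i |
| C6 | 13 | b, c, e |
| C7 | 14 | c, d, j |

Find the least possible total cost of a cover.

C3, C5 together cover every item (C3 ∪ C5 = {a, b, c, d, e, f, g, h, i, j}); total cost 11 + 7 = 18.
No covering selection has total cost below 18.

18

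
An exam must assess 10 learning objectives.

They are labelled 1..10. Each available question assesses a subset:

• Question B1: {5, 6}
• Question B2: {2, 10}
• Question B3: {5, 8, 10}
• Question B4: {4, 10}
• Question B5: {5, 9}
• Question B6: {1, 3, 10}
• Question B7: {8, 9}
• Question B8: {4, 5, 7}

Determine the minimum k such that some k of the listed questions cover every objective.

5

Take {B1, B2, B6, B7, B8}. Their union is {1, 2, 3, 4, 5, 6, 7, 8, 9, 10}, which is all 10 objectives.
No 4 of the 8 questions cover everything (all 70 combinations miss at least one objective), so 5 is optimal.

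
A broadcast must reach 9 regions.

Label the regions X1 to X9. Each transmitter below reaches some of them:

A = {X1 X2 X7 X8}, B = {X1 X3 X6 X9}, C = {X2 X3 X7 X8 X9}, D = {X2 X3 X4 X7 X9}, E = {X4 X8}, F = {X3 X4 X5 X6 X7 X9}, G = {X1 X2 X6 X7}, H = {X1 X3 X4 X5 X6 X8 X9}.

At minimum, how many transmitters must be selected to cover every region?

2

D and H together: D ∪ H = {X1, X2, X3, X4, X5, X6, X7, X8, X9} — every region is covered.
No single transmitter has all 9 regions (the largest, H, has 7), so 2 is optimal.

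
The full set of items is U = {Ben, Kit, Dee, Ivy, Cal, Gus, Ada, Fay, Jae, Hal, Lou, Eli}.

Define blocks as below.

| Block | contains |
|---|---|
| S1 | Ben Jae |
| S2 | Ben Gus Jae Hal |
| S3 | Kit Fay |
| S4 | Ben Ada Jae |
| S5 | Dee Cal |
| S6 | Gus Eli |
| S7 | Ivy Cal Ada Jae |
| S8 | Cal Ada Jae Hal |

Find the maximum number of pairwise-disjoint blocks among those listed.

S3, S4, S5, S6 are pairwise disjoint (S3={Kit,Fay}; S4={Ben,Ada,Jae}; S5={Dee,Cal}; S6={Gus,Eli}).
Every remaining block overlaps one of these, and no 5 of the listed blocks are pairwise disjoint, so 4 is the maximum.

4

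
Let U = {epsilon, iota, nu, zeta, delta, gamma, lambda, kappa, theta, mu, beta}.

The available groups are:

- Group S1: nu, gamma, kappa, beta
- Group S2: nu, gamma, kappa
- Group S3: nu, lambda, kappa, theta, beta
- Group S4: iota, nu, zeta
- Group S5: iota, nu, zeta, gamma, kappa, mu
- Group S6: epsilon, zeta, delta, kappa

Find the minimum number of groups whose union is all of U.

3

S3, S5, and S6 cover everything between them: the union {epsilon, iota, nu, zeta, delta, gamma, lambda, kappa, theta, mu, beta} is all of U.
Only S6 contains epsilon, so S6 is forced; the remaining 7 points need at least 2 more groups (each remaining group adds at most 4) — so at least 3 groups are needed, and 3 is optimal.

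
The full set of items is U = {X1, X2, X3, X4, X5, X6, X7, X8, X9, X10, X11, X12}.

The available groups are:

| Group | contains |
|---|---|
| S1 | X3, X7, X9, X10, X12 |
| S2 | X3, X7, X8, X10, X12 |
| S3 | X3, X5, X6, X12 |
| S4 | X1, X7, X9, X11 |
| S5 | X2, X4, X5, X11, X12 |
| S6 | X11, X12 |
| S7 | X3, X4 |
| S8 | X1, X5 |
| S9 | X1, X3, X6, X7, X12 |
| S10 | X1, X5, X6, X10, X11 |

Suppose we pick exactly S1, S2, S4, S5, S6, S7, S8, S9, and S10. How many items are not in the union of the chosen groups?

0

Union of S1, S2, S4, S5, S6, S7, S8, S9, S10 = {X1, X2, X3, X4, X5, X6, X7, X8, X9, X10, X11, X12} — that's every item, so 0 are uncovered.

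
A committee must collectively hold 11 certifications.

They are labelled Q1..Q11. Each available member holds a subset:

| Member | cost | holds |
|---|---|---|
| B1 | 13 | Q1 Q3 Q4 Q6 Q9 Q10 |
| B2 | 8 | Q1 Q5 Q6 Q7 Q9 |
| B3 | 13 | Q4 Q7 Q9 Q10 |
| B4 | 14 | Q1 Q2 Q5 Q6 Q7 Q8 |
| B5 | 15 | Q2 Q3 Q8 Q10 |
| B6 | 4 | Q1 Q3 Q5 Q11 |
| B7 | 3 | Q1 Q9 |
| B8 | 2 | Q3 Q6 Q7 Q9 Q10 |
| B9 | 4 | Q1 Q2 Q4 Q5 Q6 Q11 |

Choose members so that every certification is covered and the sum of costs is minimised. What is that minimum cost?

B4, B8, B9 together cover every certification (B4 ∪ B8 ∪ B9 = {Q1, Q2, Q3, Q4, Q5, Q6, Q7, Q8, Q9, Q10, Q11}); total cost 14 + 2 + 4 = 20.
No covering selection has total cost below 20.

20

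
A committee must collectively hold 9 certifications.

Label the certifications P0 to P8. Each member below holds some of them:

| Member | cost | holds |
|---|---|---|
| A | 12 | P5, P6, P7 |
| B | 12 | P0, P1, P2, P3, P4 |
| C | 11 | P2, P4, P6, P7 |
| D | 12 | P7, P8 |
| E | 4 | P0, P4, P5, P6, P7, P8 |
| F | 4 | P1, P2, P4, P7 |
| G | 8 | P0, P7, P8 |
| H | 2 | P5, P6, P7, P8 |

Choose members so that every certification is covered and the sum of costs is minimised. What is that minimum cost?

14

B, H together cover every certification (B ∪ H = {P0, P1, P2, P3, P4, P5, P6, P7, P8}); total cost 12 + 2 = 14.
The greedy pick H, F, E, B costs 22; no covering selection beats 14.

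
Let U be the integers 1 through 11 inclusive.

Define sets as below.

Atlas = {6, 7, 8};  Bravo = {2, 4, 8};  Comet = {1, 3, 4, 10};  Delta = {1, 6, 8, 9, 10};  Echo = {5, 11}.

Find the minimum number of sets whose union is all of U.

5

Atlas, Bravo, Comet, Delta, and Echo cover everything between them: the union {1, 2, 3, 4, 5, 6, 7, 8, 9, 10, 11} is all of U.
No 4 of the 5 sets cover everything (all 5 combinations miss at least one point), so 5 is optimal.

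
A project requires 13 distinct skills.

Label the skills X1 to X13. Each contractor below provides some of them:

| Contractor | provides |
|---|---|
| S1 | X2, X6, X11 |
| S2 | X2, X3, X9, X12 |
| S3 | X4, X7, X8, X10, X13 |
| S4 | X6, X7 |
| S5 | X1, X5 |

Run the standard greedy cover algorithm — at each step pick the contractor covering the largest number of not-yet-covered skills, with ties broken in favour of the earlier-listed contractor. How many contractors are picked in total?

Greedy: pick S3 (covers 5 new) → pick S2 (covers 4 new) → pick S1 (covers 2 new) → pick S5 (covers 2 new). Total picks: 4.

4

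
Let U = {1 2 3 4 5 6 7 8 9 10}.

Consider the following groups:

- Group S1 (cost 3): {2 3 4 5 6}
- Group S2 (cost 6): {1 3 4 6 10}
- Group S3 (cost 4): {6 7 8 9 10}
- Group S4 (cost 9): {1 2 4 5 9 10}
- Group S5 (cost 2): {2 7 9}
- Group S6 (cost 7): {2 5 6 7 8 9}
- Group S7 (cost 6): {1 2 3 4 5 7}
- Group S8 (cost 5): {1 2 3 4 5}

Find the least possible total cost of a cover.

9

S3, S8 together cover every element (S3 ∪ S8 = {1, 2, 3, 4, 5, 6, 7, 8, 9, 10}); total cost 4 + 5 = 9.
The greedy pick S1, S3, S8 costs 12; no covering selection beats 9.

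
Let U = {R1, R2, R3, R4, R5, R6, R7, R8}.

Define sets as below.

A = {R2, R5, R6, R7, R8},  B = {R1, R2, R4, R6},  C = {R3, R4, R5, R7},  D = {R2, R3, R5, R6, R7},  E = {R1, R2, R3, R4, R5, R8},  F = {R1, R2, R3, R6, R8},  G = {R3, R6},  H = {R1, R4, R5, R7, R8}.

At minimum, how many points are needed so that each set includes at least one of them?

2

Take T = {R5, R6}. Each listed set contains at least one of these, so T is a hitting set of size 2.
The sets G, H are pairwise disjoint, so any hitting set needs a separate point for each — at least 2. Hence 2 is optimal.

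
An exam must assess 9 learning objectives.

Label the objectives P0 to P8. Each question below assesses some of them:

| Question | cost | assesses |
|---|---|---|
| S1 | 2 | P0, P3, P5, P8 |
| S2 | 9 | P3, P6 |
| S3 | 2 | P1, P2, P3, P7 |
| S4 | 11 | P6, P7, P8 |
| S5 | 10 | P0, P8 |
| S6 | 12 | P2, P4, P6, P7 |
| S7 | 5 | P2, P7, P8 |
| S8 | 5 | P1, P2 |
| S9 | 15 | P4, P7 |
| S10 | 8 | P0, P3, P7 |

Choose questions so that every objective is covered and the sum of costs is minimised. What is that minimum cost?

16

S1, S3, S6 together cover every objective (S1 ∪ S3 ∪ S6 = {P0, P1, P2, P3, P4, P5, P6, P7, P8}); total cost 2 + 2 + 12 = 16.
No covering selection has total cost below 16.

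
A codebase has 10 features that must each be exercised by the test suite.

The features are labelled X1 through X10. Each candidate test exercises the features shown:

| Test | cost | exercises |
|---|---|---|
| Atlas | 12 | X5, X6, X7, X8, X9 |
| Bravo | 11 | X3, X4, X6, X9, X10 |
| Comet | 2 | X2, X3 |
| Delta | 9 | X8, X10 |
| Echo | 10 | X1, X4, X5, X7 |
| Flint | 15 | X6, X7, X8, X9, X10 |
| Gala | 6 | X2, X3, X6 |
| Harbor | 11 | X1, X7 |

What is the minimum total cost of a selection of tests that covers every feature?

Comet, Echo, Flint together cover every feature (Comet ∪ Echo ∪ Flint = {X1, X2, X3, X4, X5, X6, X7, X8, X9, X10}); total cost 2 + 10 + 15 = 27.
The greedy pick Comet, Atlas, Echo, Delta costs 33; no covering selection beats 27.

27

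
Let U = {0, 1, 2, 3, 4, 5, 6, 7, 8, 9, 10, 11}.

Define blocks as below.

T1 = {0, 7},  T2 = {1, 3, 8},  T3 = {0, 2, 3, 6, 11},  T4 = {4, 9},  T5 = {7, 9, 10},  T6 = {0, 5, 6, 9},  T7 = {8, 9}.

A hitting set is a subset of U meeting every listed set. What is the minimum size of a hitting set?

Take H = {0, 3, 9}. Each listed block contains at least one of these, so H is a hitting set of size 3.
The blocks T1, T2, T4 are pairwise disjoint, so any hitting set needs a separate point for each — at least 3. Hence 3 is optimal.

3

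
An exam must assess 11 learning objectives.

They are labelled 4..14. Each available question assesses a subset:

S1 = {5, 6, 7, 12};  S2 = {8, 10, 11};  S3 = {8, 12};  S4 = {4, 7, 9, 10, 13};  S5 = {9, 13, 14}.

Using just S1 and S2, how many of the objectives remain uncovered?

Union of S1, S2 = {5, 6, 7, 8, 10, 11, 12}.
Not covered: 4, 9, 13, 14 — 4 objectives.

4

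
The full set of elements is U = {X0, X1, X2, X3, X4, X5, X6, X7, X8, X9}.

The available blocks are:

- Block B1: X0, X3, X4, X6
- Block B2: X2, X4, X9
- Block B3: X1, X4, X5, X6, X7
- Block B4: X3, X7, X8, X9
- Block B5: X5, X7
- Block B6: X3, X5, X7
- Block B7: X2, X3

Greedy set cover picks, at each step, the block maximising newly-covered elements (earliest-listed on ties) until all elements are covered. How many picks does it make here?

4

Greedy: pick B3 (covers 5 new) → pick B4 (covers 3 new) → pick B1 (covers 1 new) → pick B2 (covers 1 new). Total picks: 4.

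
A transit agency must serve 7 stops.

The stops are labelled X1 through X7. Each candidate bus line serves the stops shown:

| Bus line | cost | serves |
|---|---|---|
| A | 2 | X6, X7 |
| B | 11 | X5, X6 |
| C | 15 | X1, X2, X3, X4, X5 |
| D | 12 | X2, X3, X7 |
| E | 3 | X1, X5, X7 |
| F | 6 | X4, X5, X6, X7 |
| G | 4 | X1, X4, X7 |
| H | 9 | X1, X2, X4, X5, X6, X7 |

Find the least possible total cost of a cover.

A, C together cover every stop (A ∪ C = {X1, X2, X3, X4, X5, X6, X7}); total cost 2 + 15 = 17.
The greedy pick A, E, G, D costs 21; no covering selection beats 17.

17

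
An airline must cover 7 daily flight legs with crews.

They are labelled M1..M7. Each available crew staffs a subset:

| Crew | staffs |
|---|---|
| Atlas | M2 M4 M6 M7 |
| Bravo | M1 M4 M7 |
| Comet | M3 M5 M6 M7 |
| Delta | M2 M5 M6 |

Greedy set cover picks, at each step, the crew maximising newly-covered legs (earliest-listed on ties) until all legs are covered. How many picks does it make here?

3

Greedy: pick Atlas (covers 4 new) → pick Comet (covers 2 new) → pick Bravo (covers 1 new). Total picks: 3.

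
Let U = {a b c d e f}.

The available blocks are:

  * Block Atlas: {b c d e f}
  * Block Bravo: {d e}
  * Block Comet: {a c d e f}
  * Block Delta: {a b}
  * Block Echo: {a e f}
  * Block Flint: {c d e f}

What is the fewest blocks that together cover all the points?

Delta and Flint together: Delta ∪ Flint = {a, b, c, d, e, f} — every point is covered.
No single block has all 6 points (the largest, Atlas, has 5), so 2 is optimal.

2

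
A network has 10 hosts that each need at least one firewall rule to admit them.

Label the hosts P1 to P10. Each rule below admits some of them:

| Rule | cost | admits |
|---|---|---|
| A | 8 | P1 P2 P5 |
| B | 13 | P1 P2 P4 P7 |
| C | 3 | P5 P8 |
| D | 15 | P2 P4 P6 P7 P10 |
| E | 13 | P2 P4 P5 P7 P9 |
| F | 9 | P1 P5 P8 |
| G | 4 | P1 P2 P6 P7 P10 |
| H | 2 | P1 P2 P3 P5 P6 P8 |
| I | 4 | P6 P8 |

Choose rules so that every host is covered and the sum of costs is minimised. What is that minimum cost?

19

E, G, H together cover every host (E ∪ G ∪ H = {P1, P2, P3, P4, P5, P6, P7, P8, P9, P10}); total cost 13 + 4 + 2 = 19.
No covering selection has total cost below 19.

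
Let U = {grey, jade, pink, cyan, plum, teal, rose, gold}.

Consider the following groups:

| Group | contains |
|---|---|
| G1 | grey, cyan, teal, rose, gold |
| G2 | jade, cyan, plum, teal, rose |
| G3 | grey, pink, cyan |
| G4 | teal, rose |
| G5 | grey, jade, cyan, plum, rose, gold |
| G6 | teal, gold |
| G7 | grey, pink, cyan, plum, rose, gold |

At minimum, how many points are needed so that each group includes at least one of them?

2

H = {cyan, teal} meets every group (each contains at least one member of H), and |H| = 2.
The groups G3, G6 are pairwise disjoint, so any hitting set needs a separate point for each — at least 2. Hence 2 is optimal.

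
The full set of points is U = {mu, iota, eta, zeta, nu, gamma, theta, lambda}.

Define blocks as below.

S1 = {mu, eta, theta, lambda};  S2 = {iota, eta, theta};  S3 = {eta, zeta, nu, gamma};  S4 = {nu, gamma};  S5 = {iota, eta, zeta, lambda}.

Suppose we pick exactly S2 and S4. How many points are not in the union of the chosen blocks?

Union of S2, S4 = {iota, eta, nu, gamma, theta}.
Not covered: mu, zeta, lambda — 3 points.

3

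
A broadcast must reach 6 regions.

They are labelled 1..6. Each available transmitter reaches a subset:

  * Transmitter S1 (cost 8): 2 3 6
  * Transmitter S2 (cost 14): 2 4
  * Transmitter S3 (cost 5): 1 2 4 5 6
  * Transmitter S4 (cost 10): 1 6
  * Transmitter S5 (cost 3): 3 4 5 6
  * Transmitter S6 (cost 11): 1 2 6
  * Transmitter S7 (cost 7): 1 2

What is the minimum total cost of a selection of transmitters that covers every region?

8

S3, S5 together cover every region (S3 ∪ S5 = {1, 2, 3, 4, 5, 6}); total cost 5 + 3 = 8.
No covering selection has total cost below 8.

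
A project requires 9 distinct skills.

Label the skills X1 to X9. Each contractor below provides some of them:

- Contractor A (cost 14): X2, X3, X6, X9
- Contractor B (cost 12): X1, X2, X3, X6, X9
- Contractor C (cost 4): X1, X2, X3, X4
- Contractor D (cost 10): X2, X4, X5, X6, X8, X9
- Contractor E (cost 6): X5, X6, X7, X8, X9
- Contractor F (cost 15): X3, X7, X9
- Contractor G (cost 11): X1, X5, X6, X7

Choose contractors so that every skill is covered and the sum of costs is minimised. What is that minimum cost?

C, E together cover every skill (C ∪ E = {X1, X2, X3, X4, X5, X6, X7, X8, X9}); total cost 4 + 6 = 10.
No covering selection has total cost below 10.

10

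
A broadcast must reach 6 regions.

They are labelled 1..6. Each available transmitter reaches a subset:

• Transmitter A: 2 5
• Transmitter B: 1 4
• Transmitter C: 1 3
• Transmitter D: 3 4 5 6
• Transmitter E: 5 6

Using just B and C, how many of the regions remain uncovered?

Union of B, C = {1, 3, 4}.
Not covered: 2, 5, 6 — 3 regions.

3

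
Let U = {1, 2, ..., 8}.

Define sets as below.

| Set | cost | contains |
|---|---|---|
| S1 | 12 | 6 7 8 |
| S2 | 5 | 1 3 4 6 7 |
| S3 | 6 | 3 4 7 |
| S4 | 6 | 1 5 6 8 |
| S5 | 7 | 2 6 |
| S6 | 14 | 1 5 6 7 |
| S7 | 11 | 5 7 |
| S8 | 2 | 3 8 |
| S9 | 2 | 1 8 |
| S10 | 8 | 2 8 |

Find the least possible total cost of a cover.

18

S2, S4, S5 together cover every item (S2 ∪ S4 ∪ S5 = {1, 2, 3, 4, 5, 6, 7, 8}); total cost 5 + 6 + 7 = 18.
The greedy pick S2, S8, S4, S5 costs 20; no covering selection beats 18.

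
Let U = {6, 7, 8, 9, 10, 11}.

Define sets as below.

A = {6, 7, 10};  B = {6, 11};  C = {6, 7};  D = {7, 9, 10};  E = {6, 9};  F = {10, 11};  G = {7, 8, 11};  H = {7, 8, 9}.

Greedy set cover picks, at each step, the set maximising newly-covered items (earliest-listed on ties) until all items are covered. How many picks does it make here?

Greedy: pick A (covers 3 new) → pick G (covers 2 new) → pick D (covers 1 new). Total picks: 3.

3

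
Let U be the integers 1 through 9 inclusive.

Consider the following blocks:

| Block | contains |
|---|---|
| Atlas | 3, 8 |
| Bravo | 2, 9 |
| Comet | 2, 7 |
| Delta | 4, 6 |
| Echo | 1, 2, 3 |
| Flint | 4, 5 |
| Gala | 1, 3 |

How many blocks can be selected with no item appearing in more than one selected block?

Comet, Flint, Gala are pairwise disjoint (Comet={2,7}; Flint={4,5}; Gala={1,3}).
Every remaining block overlaps one of these, and no 4 of the listed blocks are pairwise disjoint, so 3 is the maximum.

3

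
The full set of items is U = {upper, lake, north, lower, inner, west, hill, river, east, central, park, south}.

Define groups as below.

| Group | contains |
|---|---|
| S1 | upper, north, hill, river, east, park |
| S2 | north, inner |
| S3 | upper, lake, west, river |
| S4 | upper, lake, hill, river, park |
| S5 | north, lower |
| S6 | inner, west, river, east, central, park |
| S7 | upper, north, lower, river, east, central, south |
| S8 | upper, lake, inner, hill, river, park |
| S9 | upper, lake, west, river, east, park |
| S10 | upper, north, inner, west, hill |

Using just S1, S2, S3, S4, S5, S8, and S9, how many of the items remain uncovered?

2

Union of S1, S2, S3, S4, S5, S8, S9 = {upper, lake, north, lower, inner, west, hill, river, east, park}.
Not covered: central, south — 2 items.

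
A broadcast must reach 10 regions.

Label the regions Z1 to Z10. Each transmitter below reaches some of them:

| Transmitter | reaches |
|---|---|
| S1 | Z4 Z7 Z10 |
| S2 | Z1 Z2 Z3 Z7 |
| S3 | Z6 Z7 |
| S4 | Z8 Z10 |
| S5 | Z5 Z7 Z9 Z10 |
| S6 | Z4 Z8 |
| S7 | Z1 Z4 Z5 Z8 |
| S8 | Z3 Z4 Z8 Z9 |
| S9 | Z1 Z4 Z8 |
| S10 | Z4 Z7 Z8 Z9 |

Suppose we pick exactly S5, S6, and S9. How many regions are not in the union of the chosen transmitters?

Union of S5, S6, S9 = {Z1, Z4, Z5, Z7, Z8, Z9, Z10}.
Not covered: Z2, Z3, Z6 — 3 regions.

3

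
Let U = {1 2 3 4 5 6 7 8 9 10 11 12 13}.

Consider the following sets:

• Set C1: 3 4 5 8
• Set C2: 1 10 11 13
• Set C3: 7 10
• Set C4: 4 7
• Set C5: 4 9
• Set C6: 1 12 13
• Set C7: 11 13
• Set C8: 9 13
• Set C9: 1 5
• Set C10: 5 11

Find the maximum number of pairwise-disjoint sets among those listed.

4

C3, C5, C6, C10 are pairwise disjoint (C3={7,10}; C5={4,9}; C6={1,12,13}; C10={5,11}).
Every remaining set overlaps one of these, and no 5 of the listed sets are pairwise disjoint, so 4 is the maximum.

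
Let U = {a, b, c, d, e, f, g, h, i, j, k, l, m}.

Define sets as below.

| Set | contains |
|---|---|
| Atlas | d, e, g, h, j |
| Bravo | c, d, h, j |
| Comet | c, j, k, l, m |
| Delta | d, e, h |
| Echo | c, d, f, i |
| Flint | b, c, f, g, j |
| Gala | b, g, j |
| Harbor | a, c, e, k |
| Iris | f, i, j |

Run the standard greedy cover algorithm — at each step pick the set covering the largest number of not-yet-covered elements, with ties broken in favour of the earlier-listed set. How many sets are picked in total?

5

Greedy: pick Atlas (covers 5 new) → pick Comet (covers 4 new) → pick Echo (covers 2 new) → pick Flint (covers 1 new) → pick Harbor (covers 1 new). Total picks: 5.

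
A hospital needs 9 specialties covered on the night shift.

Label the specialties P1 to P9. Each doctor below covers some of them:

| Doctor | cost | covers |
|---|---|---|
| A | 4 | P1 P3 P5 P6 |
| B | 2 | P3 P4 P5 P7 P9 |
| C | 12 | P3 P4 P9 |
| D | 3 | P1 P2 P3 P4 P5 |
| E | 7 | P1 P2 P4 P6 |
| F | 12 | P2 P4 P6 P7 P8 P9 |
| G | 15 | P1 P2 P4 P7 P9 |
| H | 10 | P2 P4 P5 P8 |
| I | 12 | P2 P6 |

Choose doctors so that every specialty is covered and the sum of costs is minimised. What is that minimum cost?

15

D, F together cover every specialty (D ∪ F = {P1, P2, P3, P4, P5, P6, P7, P8, P9}); total cost 3 + 12 = 15.
The greedy pick B, D, A, H costs 19; no covering selection beats 15.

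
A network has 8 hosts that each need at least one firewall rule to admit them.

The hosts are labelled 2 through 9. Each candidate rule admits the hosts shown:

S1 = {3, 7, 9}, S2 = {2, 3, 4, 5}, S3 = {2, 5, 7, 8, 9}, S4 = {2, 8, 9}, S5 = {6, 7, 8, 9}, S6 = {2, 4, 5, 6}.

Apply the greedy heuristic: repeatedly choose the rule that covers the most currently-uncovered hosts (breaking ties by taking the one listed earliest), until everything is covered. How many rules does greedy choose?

Greedy: pick S3 (covers 5 new) → pick S2 (covers 2 new) → pick S5 (covers 1 new). Total picks: 3.
(The true minimum cover uses only 2 rules, so greedy is not optimal here.)

3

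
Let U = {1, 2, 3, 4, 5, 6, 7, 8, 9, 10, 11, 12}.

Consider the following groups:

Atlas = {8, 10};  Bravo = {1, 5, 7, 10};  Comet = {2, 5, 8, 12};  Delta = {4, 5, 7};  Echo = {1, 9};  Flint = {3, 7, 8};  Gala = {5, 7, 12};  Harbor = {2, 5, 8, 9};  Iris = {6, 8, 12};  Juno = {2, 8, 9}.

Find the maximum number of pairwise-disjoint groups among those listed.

Atlas, Echo, Gala are pairwise disjoint (Atlas={8,10}; Echo={1,9}; Gala={5,7,12}).
Every remaining group overlaps one of these, and no 4 of the listed groups are pairwise disjoint, so 3 is the maximum.

3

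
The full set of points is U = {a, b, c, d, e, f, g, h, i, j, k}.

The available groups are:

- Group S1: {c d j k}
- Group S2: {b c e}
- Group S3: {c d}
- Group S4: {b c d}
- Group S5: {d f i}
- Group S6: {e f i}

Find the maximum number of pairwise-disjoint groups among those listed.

S3, S6 are pairwise disjoint (S3={c,d}; S6={e,f,i}).
Every remaining group overlaps one of these, and no 3 of the listed groups are pairwise disjoint, so 2 is the maximum.

2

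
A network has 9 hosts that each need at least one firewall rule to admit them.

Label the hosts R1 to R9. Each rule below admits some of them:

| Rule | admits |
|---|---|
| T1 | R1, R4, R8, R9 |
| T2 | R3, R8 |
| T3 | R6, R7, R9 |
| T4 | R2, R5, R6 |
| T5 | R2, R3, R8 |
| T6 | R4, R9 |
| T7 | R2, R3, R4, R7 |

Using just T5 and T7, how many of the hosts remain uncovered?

4

Union of T5, T7 = {R2, R3, R4, R7, R8}.
Not covered: R1, R5, R6, R9 — 4 hosts.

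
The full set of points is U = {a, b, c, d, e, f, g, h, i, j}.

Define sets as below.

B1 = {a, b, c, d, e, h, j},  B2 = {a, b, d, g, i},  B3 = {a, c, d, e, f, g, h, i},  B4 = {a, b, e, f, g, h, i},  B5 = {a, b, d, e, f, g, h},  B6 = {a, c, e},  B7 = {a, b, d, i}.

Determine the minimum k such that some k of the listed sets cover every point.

B1 and B3 cover everything between them: the union {a, b, c, d, e, f, g, h, i, j} is all of U.
No single set has all 10 points (the largest, B3, has 8), so 2 is optimal.

2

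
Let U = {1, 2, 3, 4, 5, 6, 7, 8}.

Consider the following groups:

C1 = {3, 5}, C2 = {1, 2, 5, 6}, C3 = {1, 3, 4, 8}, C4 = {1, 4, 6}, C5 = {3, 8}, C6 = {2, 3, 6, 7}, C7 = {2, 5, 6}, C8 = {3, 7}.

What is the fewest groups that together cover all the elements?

Take {C3, C7, C8}. Their union is {1, 2, 3, 4, 5, 6, 7, 8}, which is all 8 elements.
No 2 of the 8 groups cover everything (all 28 combinations miss at least one element), so 3 is optimal.

3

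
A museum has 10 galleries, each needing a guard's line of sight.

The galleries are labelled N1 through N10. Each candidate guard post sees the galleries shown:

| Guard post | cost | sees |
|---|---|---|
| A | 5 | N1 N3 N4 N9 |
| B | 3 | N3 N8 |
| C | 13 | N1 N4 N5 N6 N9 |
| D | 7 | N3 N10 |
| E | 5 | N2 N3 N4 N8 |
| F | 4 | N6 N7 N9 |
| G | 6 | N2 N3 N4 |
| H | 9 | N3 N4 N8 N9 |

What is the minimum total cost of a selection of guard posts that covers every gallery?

29

C, D, E, F together cover every gallery (C ∪ D ∪ E ∪ F = {N1, N2, N3, N4, N5, N6, N7, N8, N9, N10}); total cost 13 + 7 + 5 + 4 = 29.
The greedy pick A, F, E, D, C costs 34; no covering selection beats 29.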